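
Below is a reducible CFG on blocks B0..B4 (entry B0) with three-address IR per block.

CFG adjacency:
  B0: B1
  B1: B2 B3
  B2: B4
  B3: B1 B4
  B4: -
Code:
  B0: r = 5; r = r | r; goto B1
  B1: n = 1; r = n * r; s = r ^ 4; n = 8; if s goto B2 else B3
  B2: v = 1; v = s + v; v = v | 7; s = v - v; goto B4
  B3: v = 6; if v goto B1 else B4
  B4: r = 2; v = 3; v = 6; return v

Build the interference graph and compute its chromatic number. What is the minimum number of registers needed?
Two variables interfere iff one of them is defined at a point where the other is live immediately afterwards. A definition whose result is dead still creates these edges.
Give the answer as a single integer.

Per-block:
  B0 def {r} use ∅
  B1 def {n,r,s} use {r}
  B2 def {s,v} use {s}
  B3 def {v} use ∅
  B4 def {r,v} use ∅

Live sets:
  B0: in=∅ out={r}
  B1: in={r} out={r,s}
  B2: in={s} out=∅
  B3: in={r} out={r}
  B4: in=∅ out=∅

Conflict graph:
  n↔{r,s}
  r↔{n,s,v}
  s↔{n,r,v}
  v↔{r,s}

Registers:
  {n,r,s} pairwise interfere (3-clique) ⇒ χ ≥ 3
  assign n→r2 r→r0 s→r1 v→r2 — no edge inside a register ⇒ χ ≤ 3
  χ = 3

Answer: 3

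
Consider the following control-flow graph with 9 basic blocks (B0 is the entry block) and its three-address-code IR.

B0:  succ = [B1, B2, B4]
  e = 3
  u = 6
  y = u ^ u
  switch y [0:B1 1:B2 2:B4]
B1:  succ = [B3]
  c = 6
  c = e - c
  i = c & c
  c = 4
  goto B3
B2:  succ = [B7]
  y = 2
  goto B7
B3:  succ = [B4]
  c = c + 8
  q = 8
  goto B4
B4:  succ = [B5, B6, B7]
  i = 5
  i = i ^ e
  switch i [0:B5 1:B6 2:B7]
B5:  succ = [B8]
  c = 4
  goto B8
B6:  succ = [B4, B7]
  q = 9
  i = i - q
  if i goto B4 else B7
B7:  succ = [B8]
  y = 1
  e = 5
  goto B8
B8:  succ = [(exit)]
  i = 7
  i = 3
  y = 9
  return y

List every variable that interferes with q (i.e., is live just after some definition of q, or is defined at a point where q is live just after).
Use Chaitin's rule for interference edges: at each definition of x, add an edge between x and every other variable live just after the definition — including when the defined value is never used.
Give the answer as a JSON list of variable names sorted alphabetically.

Block summaries:
  B0: {e,u,y} / ∅
  B1: {c,i} / {e}
  B2: {y} / ∅
  B3: {c,q} / {c}
  B4: {i} / {e}
  B5: {c} / ∅
  B6: {i,q} / {i}
  B7: {e,y} / ∅
  B8: {i,y} / ∅

Liveness:
  B0 li=∅ lo={e}
  B1 li={e} lo={c,e}
  B2 li=∅ lo=∅
  B3 li={c,e} lo={e}
  B4 li={e} lo={e,i}
  B5 li=∅ lo=∅
  B6 li={e,i} lo={e}
  B7 li=∅ lo=∅
  B8 li=∅ lo=∅

Interference:
  c: {e}
  e: {c,i,q,u,y}
  i: {e,q}
  q: {e,i}
  u: {e}
  y: {e}

N(q) = ["e", "i"]

Answer: ["e", "i"]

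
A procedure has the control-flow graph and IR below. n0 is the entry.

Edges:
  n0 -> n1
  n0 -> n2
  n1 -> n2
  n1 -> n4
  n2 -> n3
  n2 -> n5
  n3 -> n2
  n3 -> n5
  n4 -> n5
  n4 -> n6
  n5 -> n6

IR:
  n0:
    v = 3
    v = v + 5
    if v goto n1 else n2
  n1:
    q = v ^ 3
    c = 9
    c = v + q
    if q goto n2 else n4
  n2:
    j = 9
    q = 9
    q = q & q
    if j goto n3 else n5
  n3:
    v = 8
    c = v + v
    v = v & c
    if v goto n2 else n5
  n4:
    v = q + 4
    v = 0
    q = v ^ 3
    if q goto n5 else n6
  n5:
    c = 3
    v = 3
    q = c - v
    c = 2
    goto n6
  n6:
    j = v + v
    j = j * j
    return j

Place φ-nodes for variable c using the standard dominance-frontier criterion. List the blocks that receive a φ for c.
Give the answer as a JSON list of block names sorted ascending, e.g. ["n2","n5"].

Answer: ["n2", "n5", "n6"]

Working:
idom tree: n1←n0 n2←n0 n3←n2 n4←n1 n5←n0 n6←n0
Dom at joins:
  n2: preds {n0,n1,n3}: {n0} ∩ {n0,n1} ∩ {n0,n2,n3} = {n0}; idom=n0
  n5: preds {n2,n3,n4}: {n0,n2} ∩ {n0,n2,n3} ∩ {n0,n1,n4} = {n0}; idom=n0
  n6: preds {n4,n5}: {n0,n1,n4} ∩ {n0,n5} = {n0}; idom=n0

Frontier:
  join n2 pred n0: · stop@n0
  join n2 pred n1: n1 stop@n0
  join n2 pred n3: n3→n2 stop@n0
  join n5 pred n2: n2 stop@n0
  join n5 pred n3: n3→n2 stop@n0
  join n5 pred n4: n4→n1 stop@n0
  join n6 pred n4: n4→n1 stop@n0
  join n6 pred n5: n5 stop@n0
  n0: DF=∅
  n1: DF={n2,n5,n6}
  n2: DF={n2,n5}
  n3: DF={n2,n5}
  n4: DF={n5,n6}
  n5: DF={n6}
  n6: DF=∅

φ for c: defs {n1,n3,n5}
  DF⁺ = {n2,n5,n6}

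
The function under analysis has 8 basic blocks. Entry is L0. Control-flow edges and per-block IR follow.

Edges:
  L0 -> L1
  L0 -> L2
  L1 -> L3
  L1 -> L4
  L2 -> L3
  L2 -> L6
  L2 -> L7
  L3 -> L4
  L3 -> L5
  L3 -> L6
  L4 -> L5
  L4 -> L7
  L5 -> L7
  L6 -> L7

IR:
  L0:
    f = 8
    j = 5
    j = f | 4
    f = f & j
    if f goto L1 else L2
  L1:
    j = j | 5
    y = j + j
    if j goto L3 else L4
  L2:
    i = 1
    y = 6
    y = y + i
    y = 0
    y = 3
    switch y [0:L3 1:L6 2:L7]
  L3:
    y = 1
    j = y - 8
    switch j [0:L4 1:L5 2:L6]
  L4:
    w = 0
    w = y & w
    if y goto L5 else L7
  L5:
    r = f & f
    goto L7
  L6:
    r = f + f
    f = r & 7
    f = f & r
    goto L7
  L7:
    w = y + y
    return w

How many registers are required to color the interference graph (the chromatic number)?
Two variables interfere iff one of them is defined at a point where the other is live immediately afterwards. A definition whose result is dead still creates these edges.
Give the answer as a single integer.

def/use:
  L0: def={f,j} ue=∅
  L1: def={j,y} ue={j}
  L2: def={i,y} ue=∅
  L3: def={j,y} ue=∅
  L4: def={w} ue={y}
  L5: def={r} ue={f}
  L6: def={f,r} ue={f}
  L7: def={w} ue={y}

Liveness:
  live L0: ∅→{f,j}
  live L1: {f,j}→{f,y}
  live L2: {f}→{f,y}
  live L3: {f}→{f,y}
  live L4: {f,y}→{f,y}
  live L5: {f,y}→{y}
  live L6: {f,y}→{y}
  live L7: {y}→∅

Interference:
  f↔{i,j,r,w,y}
  i↔{f,y}
  j↔{f,y}
  r↔{f,y}
  w↔{f,y}
  y↔{f,i,j,r,w}

Chromatic number:
  {f,i,y} pairwise interfere (3-clique) ⇒ χ ≥ 3
  3-colouring: r0={f}  r1={y}  r2={i,j,r,w}
  χ = 3

Answer: 3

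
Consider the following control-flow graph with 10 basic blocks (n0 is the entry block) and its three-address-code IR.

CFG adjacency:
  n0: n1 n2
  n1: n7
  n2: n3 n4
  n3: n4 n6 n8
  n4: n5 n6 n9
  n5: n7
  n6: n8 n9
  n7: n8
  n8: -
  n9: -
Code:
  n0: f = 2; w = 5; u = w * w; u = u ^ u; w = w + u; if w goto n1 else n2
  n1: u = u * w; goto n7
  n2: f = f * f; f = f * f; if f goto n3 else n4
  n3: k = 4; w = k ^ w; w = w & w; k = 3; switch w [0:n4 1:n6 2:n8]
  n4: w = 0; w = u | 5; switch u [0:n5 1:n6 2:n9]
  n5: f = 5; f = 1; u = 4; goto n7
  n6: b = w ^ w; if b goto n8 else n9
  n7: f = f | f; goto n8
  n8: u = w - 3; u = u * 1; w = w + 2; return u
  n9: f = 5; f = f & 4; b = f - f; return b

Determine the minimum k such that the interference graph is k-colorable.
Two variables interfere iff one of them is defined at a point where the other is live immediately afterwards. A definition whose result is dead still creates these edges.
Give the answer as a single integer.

Per-block:
  n0 def {f,u,w} use ∅
  n1 def {u} use {u,w}
  n2 def {f} use {f}
  n3 def {k,w} use {w}
  n4 def {w} use {u}
  n5 def {f,u} use ∅
  n6 def {b} use {w}
  n7 def {f} use {f}
  n8 def {u,w} use {w}
  n9 def {b,f} use ∅

Liveness:
  live n0: ∅→{f,u,w}
  live n1: {f,u,w}→{f,w}
  live n2: {f,u,w}→{u,w}
  live n3: {u,w}→{u,w}
  live n4: {u}→{w}
  live n5: {w}→{f,w}
  live n6: {w}→{w}
  live n7: {f,w}→{w}
  live n8: {w}→∅
  live n9: ∅→∅

Interference:
  b — {w}
  f — {u,w}
  k — {u,w}
  u — {f,k,w}
  w — {b,f,k,u}

Chromatic number:
  lower bound: {f,u,w} mutually conflict ⇒ χ ≥ 3
  assign b→c1 f→c2 k→c2 u→c1 w→c0 — no edge inside a register ⇒ χ ≤ 3
  χ = 3

Answer: 3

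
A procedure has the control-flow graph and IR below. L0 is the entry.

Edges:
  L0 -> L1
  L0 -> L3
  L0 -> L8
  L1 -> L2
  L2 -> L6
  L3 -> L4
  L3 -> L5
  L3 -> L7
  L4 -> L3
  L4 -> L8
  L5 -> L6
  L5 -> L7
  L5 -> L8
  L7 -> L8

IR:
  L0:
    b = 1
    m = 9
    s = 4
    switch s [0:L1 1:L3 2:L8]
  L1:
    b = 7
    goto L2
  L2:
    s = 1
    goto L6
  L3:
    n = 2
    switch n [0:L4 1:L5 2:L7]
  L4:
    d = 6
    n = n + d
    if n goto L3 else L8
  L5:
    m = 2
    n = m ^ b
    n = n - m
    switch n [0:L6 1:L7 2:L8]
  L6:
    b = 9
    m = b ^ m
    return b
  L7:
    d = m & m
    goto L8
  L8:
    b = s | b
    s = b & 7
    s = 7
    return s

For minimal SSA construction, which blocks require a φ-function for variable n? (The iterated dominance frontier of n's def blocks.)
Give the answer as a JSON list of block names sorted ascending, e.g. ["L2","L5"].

Answer: ["L3", "L6", "L7", "L8"]

Derivation:
idom tree: L1←L0 L2←L1 L3←L0 L4←L3 L5←L3 L6←L0 L7←L3 L8←L0
Dom at joins:
  L3: preds {L0,L4}: {L0} ∩ {L0,L3,L4} = {L0}; idom=L0
  L6: preds {L2,L5}: {L0,L1,L2} ∩ {L0,L3,L5} = {L0}; idom=L0
  L7: preds {L3,L5}: {L0,L3} ∩ {L0,L3,L5} = {L0,L3}; idom=L3
  L8: preds {L0,L4,L5,L7}: {L0} ∩ {L0,L3,L4} ∩ {L0,L3,L5} ∩ {L0,L3,L7} = {L0}; idom=L0

DF walk-up:
  L3←L0: walk · to L0
  L3←L4: walk L4→L3 to L0
  L6←L2: walk L2→L1 to L0
  L6←L5: walk L5→L3 to L0
  L7←L3: walk · to L3
  L7←L5: walk L5 to L3
  L8←L0: walk · to L0
  L8←L4: walk L4→L3 to L0
  L8←L5: walk L5→L3 to L0
  L8←L7: walk L7→L3 to L0
  L0: DF=∅
  L1: DF={L6}
  L2: DF={L6}
  L3: DF={L3,L6,L8}
  L4: DF={L3,L8}
  L5: DF={L6,L7,L8}
  L6: DF=∅
  L7: DF={L8}
  L8: DF=∅

φ for n: defs {L3,L4,L5}
  DF⁺ = {L3,L6,L7,L8}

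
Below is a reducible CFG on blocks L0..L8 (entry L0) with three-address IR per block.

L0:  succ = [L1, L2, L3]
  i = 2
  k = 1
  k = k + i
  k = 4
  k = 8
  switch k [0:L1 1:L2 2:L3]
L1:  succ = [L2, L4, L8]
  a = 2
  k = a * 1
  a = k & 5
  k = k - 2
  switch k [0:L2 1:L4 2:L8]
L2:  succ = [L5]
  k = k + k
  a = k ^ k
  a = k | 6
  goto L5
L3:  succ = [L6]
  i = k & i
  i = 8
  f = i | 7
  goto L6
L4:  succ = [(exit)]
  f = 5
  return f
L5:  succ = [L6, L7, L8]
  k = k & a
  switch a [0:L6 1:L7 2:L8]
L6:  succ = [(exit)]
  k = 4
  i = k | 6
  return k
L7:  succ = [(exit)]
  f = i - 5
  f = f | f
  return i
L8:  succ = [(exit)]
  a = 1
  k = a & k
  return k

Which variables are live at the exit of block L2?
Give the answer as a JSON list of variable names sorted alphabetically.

Answer: ["a", "i", "k"]

Working:
Block summaries:
  L0: def={i,k} ue=∅
  L1: def={a,k} ue=∅
  L2: def={a,k} ue={k}
  L3: def={f,i} ue={i,k}
  L4: def={f} ue=∅
  L5: def={k} ue={a,k}
  L6: def={i,k} ue=∅
  L7: def={f} ue={i}
  L8: def={a,k} ue={k}

Liveness:
  L0: in=∅ out={i,k}
  L1: in={i} out={i,k}
  L2: in={i,k} out={a,i,k}
  L3: in={i,k} out=∅
  L4: in=∅ out=∅
  L5: in={a,i,k} out={i,k}
  L6: in=∅ out=∅
  L7: in={i} out=∅
  L8: in={k} out=∅

live-out(L2) = ["a", "i", "k"]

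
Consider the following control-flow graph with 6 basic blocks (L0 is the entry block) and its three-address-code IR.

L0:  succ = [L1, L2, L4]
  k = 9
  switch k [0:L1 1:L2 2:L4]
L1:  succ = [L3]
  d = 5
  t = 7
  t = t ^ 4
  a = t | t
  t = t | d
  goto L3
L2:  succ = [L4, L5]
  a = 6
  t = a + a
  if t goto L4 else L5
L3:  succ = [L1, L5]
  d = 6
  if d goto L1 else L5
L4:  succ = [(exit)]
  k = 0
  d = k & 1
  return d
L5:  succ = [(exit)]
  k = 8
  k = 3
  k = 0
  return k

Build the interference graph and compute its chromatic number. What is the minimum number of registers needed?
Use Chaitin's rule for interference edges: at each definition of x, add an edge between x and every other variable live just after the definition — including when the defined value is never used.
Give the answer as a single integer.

def/use:
  L0: def={k} ue=∅
  L1: def={a,d,t} ue=∅
  L2: def={a,t} ue=∅
  L3: def={d} ue=∅
  L4: def={d,k} ue=∅
  L5: def={k} ue=∅

Liveness:
  live L0: ∅→∅
  live L1: ∅→∅
  live L2: ∅→∅
  live L3: ∅→∅
  live L4: ∅→∅
  live L5: ∅→∅

Interfere edges:
  a: {d,t}
  d: {a,t}
  k: ∅
  t: {a,d}

Colouring:
  clique {a,d,t} ⇒ need ≥ 3
  assign a→c0 d→c1 k→c0 t→c2 — no edge inside a register ⇒ χ ≤ 3
  χ = 3

Answer: 3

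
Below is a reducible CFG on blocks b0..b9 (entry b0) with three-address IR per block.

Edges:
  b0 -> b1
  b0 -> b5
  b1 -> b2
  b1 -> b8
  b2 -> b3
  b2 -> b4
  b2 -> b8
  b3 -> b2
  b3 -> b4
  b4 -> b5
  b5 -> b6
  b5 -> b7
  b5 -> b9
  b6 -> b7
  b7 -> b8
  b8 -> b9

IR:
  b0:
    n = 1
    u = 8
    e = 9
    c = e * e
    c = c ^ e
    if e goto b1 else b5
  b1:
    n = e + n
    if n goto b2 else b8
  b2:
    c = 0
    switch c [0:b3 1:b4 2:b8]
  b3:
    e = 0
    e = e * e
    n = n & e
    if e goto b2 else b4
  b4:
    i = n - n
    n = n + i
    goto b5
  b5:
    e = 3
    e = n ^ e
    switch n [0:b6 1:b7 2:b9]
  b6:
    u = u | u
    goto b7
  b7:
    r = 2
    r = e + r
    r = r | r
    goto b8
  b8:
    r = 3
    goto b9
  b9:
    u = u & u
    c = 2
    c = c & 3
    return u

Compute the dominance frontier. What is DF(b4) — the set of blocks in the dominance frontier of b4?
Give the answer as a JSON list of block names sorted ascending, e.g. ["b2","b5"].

Answer: ["b5"]

Working:
idom tree: b1←b0 b2←b1 b3←b2 b4←b2 b5←b0 b6←b5 b7←b5 b8←b0 b9←b0
Dom∩ at merges:
  b2: preds {b1,b3}: {b0,b1} ∩ {b0,b1,b2,b3} = {b0,b1}; idom=b1
  b4: preds {b2,b3}: {b0,b1,b2} ∩ {b0,b1,b2,b3} = {b0,b1,b2}; idom=b2
  b5: preds {b0,b4}: {b0} ∩ {b0,b1,b2,b4} = {b0}; idom=b0
  b7: preds {b5,b6}: {b0,b5} ∩ {b0,b5,b6} = {b0,b5}; idom=b5
  b8: preds {b1,b2,b7}: {b0,b1} ∩ {b0,b1,b2} ∩ {b0,b5,b7} = {b0}; idom=b0
  b9: preds {b5,b8}: {b0,b5} ∩ {b0,b8} = {b0}; idom=b0

DF derivation:
  join b2 pred b1: · stop@b1
  join b2 pred b3: b3→b2 stop@b1
  join b4 pred b2: · stop@b2
  join b4 pred b3: b3 stop@b2
  join b5 pred b0: · stop@b0
  join b5 pred b4: b4→b2→b1 stop@b0
  join b7 pred b5: · stop@b5
  join b7 pred b6: b6 stop@b5
  join b8 pred b1: b1 stop@b0
  join b8 pred b2: b2→b1 stop@b0
  join b8 pred b7: b7→b5 stop@b0
  join b9 pred b5: b5 stop@b0
  join b9 pred b8: b8 stop@b0
  b0: DF=∅
  b1: DF={b5,b8}
  b2: DF={b2,b5,b8}
  b3: DF={b2,b4}
  b4: DF={b5}
  b5: DF={b8,b9}
  b6: DF={b7}
  b7: DF={b8}
  b8: DF={b9}
  b9: DF=∅

DF(b4) = ["b5"]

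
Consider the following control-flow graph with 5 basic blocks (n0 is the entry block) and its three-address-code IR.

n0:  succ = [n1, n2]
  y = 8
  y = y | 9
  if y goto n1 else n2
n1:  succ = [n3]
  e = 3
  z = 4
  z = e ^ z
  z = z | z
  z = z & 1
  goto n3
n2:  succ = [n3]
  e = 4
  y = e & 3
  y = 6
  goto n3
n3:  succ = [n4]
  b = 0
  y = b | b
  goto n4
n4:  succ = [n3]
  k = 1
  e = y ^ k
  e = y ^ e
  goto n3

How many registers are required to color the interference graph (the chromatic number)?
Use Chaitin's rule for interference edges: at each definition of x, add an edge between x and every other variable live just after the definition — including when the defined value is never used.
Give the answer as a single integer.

Per-block:
  n0: def={y} ue=∅
  n1: def={e,z} ue=∅
  n2: def={e,y} ue=∅
  n3: def={b,y} ue=∅
  n4: def={e,k} ue={y}

Liveness:
  n0: in=∅ out=∅
  n1: in=∅ out=∅
  n2: in=∅ out=∅
  n3: in=∅ out={y}
  n4: in={y} out=∅

Interference:
  b — ∅
  e — {y,z}
  k — {y}
  y — {e,k}
  z — {e}

Colouring:
  clique {e,y} ⇒ need ≥ 2
  2-colouring: c0={b,e,k}  c1={y,z}
  χ = 2

Answer: 2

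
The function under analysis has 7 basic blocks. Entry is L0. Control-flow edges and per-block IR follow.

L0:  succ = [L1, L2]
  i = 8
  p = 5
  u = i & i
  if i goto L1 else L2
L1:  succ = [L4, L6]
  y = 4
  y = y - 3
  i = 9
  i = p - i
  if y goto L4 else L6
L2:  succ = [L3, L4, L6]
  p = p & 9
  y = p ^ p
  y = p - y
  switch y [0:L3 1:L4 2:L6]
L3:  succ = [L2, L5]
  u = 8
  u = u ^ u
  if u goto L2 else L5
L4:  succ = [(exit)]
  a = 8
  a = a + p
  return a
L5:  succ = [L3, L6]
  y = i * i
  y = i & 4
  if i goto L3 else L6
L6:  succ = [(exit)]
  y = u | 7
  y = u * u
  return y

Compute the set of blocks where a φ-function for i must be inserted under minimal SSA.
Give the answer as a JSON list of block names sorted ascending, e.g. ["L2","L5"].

idom tree: L1←L0 L2←L0 L3←L2 L4←L0 L5←L3 L6←L0
Join-block Dom:
  L2: preds {L0,L3}: {L0} ∩ {L0,L2,L3} = {L0}; idom=L0
  L3: preds {L2,L5}: {L0,L2} ∩ {L0,L2,L3,L5} = {L0,L2}; idom=L2
  L4: preds {L1,L2}: {L0,L1} ∩ {L0,L2} = {L0}; idom=L0
  L6: preds {L1,L2,L5}: {L0,L1} ∩ {L0,L2} ∩ {L0,L2,L3,L5} = {L0}; idom=L0

DF derivation:
  L2←L0: walk · to L0
  L2←L3: walk L3→L2 to L0
  L3←L2: walk · to L2
  L3←L5: walk L5→L3 to L2
  L4←L1: walk L1 to L0
  L4←L2: walk L2 to L0
  L6←L1: walk L1 to L0
  L6←L2: walk L2 to L0
  L6←L5: walk L5→L3→L2 to L0
  DF(L0)=∅
  DF(L1)={L4,L6}
  DF(L2)={L2,L4,L6}
  DF(L3)={L2,L3,L6}
  DF(L4)=∅
  DF(L5)={L3,L6}
  DF(L6)=∅

φ for i: defs {L0,L1}
  DF⁺ = {L4,L6}

Answer: ["L4", "L6"]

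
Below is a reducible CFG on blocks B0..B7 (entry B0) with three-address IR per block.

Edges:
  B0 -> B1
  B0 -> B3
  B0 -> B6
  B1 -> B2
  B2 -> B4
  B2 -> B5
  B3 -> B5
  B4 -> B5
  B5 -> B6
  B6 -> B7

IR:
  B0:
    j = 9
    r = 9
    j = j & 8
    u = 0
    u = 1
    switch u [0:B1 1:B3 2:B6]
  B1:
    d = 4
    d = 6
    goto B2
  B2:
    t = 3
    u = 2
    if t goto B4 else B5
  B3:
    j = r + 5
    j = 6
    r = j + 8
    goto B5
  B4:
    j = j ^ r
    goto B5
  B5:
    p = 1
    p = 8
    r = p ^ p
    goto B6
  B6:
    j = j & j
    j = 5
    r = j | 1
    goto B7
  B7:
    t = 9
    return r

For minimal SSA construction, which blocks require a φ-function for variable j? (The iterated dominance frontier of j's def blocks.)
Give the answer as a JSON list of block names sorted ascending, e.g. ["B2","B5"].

idom tree: B1←B0 B2←B1 B3←B0 B4←B2 B5←B0 B6←B0 B7←B6
Join-block Dom:
  B5: preds {B2,B3,B4}: {B0,B1,B2} ∩ {B0,B3} ∩ {B0,B1,B2,B4} = {B0}; idom=B0
  B6: preds {B0,B5}: {B0} ∩ {B0,B5} = {B0}; idom=B0

Frontier:
  B5←B2: walk B2→B1 to B0
  B5←B3: walk B3 to B0
  B5←B4: walk B4→B2→B1 to B0
  B6←B0: walk · to B0
  B6←B5: walk B5 to B0
  B0 → ∅
  B1 → {B5}
  B2 → {B5}
  B3 → {B5}
  B4 → {B5}
  B5 → {B6}
  B6 → ∅
  B7 → ∅

φ for j: defs {B0,B3,B4,B6}
  DF⁺ = {B5,B6}

Answer: ["B5", "B6"]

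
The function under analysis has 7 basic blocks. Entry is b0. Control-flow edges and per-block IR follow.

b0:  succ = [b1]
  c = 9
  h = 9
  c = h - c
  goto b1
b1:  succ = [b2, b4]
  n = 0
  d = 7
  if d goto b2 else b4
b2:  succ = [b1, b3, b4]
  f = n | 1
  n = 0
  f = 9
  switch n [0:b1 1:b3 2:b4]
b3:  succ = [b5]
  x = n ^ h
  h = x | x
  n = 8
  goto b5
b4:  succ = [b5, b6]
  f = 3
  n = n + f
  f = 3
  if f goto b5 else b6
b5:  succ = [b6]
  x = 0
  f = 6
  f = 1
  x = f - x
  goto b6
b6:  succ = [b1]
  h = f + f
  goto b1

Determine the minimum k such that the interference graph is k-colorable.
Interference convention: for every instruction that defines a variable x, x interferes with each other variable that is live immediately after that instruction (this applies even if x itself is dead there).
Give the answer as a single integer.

Block summaries:
  b0 def {c,h} use ∅
  b1 def {d,n} use ∅
  b2 def {f,n} use {n}
  b3 def {h,n,x} use {h,n}
  b4 def {f,n} use {n}
  b5 def {f,x} use ∅
  b6 def {h} use {f}

Liveness:
  live b0: ∅→{h}
  live b1: {h}→{h,n}
  live b2: {h,n}→{h,n}
  live b3: {h,n}→∅
  live b4: {n}→{f}
  live b5: ∅→{f}
  live b6: {f}→{h}

Interference:
  c: {h}
  d: {h,n}
  f: {h,n,x}
  h: {c,d,f,n}
  n: {d,f,h}
  x: {f}

Registers:
  clique {d,h,n} ⇒ need ≥ 3
  assign c→r1 d→r1 f→r1 h→r0 n→r2 x→r0 — no edge inside a register ⇒ χ ≤ 3
  χ = 3

Answer: 3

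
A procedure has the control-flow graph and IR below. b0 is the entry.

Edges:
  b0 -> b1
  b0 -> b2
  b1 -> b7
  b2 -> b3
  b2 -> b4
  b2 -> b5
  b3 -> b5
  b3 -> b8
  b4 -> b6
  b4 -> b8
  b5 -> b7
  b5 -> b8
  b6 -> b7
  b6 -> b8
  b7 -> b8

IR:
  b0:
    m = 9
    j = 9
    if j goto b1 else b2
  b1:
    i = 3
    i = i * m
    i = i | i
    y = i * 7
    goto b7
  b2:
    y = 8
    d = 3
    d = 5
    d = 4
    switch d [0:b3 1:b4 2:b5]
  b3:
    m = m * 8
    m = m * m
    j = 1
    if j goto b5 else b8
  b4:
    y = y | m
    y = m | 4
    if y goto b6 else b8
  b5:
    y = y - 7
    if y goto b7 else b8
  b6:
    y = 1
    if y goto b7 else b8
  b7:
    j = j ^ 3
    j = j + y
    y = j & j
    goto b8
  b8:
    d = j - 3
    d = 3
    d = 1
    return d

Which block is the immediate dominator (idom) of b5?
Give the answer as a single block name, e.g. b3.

idom tree: b1←b0 b2←b0 b3←b2 b4←b2 b5←b2 b6←b4 b7←b0 b8←b0
Join-block Dom:
  b5: preds {b2,b3}: {b0,b2} ∩ {b0,b2,b3} = {b0,b2}; idom=b2
  b7: preds {b1,b5,b6}: {b0,b1} ∩ {b0,b2,b5} ∩ {b0,b2,b4,b6} = {b0}; idom=b0
  b8: preds {b3,b4,b5,b6,b7}: {b0,b2,b3} ∩ {b0,b2,b4} ∩ {b0,b2,b5} ∩ {b0,b2,b4,b6} ∩ {b0,b7} = {b0}; idom=b0

idom(b5) = b2

Answer: b2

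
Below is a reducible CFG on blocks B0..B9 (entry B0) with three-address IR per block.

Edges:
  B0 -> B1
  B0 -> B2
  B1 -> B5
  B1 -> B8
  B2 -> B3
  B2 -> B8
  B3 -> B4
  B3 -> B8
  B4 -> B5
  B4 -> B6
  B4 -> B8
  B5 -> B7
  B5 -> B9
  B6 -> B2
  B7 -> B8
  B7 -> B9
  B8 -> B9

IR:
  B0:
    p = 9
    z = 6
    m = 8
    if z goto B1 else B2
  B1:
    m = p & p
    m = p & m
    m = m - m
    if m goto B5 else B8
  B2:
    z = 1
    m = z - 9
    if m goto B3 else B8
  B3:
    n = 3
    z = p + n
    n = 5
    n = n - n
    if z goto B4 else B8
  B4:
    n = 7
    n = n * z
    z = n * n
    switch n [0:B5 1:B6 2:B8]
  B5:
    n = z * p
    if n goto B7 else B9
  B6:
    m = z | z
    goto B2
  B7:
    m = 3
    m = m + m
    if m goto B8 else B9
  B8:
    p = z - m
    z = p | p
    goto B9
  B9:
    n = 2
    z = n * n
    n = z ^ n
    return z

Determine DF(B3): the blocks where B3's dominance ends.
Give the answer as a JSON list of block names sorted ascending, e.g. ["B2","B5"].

idom tree: B1←B0 B2←B0 B3←B2 B4←B3 B5←B0 B6←B4 B7←B5 B8←B0 B9←B0
Join-block Dom:
  B2: preds {B0,B6}: {B0} ∩ {B0,B2,B3,B4,B6} = {B0}; idom=B0
  B5: preds {B1,B4}: {B0,B1} ∩ {B0,B2,B3,B4} = {B0}; idom=B0
  B8: preds {B1,B2,B3,B4,B7}: {B0,B1} ∩ {B0,B2} ∩ {B0,B2,B3} ∩ {B0,B2,B3,B4} ∩ {B0,B5,B7} = {B0}; idom=B0
  B9: preds {B5,B7,B8}: {B0,B5} ∩ {B0,B5,B7} ∩ {B0,B8} = {B0}; idom=B0

Frontier:
  join B2 pred B0: · stop@B0
  join B2 pred B6: B6→B4→B3→B2 stop@B0
  join B5 pred B1: B1 stop@B0
  join B5 pred B4: B4→B3→B2 stop@B0
  join B8 pred B1: B1 stop@B0
  join B8 pred B2: B2 stop@B0
  join B8 pred B3: B3→B2 stop@B0
  join B8 pred B4: B4→B3→B2 stop@B0
  join B8 pred B7: B7→B5 stop@B0
  join B9 pred B5: B5 stop@B0
  join B9 pred B7: B7→B5 stop@B0
  join B9 pred B8: B8 stop@B0
  B0: DF=∅
  B1: DF={B5,B8}
  B2: DF={B2,B5,B8}
  B3: DF={B2,B5,B8}
  B4: DF={B2,B5,B8}
  B5: DF={B8,B9}
  B6: DF={B2}
  B7: DF={B8,B9}
  B8: DF={B9}
  B9: DF=∅

DF(B3) = ["B2", "B5", "B8"]

Answer: ["B2", "B5", "B8"]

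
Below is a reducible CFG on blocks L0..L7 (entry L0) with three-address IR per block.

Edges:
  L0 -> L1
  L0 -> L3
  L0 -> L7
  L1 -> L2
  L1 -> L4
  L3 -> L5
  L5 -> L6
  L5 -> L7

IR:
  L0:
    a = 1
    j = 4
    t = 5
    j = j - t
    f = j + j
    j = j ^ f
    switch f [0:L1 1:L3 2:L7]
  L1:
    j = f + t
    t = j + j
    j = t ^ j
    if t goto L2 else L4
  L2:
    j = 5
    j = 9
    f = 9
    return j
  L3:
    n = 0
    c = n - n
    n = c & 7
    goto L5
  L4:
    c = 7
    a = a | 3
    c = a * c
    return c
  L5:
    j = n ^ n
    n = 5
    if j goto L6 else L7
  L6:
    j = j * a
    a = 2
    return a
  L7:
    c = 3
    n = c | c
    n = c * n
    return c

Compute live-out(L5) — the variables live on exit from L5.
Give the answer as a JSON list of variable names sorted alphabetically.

Answer: ["a", "j"]

Analysis:
Per-block:
  L0: def={a,f,j,t} ue=∅
  L1: def={j,t} ue={f,t}
  L2: def={f,j} ue=∅
  L3: def={c,n} ue=∅
  L4: def={a,c} ue={a}
  L5: def={j,n} ue={n}
  L6: def={a,j} ue={a,j}
  L7: def={c,n} ue=∅

Live sets:
  live L0: ∅→{a,f,t}
  live L1: {a,f,t}→{a}
  live L2: ∅→∅
  live L3: {a}→{a,n}
  live L4: {a}→∅
  live L5: {a,n}→{a,j}
  live L6: {a,j}→∅
  live L7: ∅→∅

live-out(L5) = ["a", "j"]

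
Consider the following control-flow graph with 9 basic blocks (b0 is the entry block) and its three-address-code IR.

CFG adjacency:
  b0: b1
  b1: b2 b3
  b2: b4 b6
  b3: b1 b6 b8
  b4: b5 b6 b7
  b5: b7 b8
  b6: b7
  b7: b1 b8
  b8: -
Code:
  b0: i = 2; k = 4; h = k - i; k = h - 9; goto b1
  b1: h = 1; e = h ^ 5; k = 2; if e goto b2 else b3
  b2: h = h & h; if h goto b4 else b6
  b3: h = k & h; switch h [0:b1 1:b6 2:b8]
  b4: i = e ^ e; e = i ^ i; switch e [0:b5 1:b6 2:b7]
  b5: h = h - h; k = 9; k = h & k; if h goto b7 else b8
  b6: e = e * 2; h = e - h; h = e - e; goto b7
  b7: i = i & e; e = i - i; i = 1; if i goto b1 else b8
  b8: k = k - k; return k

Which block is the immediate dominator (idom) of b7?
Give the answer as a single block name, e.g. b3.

idom tree: b1←b0 b2←b1 b3←b1 b4←b2 b5←b4 b6←b1 b7←b1 b8←b1
Dom∩ at merges:
  b1: preds {b0,b3,b7}: {b0} ∩ {b0,b1,b3} ∩ {b0,b1,b7} = {b0}; idom=b0
  b6: preds {b2,b3,b4}: {b0,b1,b2} ∩ {b0,b1,b3} ∩ {b0,b1,b2,b4} = {b0,b1}; idom=b1
  b7: preds {b4,b5,b6}: {b0,b1,b2,b4} ∩ {b0,b1,b2,b4,b5} ∩ {b0,b1,b6} = {b0,b1}; idom=b1
  b8: preds {b3,b5,b7}: {b0,b1,b3} ∩ {b0,b1,b2,b4,b5} ∩ {b0,b1,b7} = {b0,b1}; idom=b1

idom(b7) = b1

Answer: b1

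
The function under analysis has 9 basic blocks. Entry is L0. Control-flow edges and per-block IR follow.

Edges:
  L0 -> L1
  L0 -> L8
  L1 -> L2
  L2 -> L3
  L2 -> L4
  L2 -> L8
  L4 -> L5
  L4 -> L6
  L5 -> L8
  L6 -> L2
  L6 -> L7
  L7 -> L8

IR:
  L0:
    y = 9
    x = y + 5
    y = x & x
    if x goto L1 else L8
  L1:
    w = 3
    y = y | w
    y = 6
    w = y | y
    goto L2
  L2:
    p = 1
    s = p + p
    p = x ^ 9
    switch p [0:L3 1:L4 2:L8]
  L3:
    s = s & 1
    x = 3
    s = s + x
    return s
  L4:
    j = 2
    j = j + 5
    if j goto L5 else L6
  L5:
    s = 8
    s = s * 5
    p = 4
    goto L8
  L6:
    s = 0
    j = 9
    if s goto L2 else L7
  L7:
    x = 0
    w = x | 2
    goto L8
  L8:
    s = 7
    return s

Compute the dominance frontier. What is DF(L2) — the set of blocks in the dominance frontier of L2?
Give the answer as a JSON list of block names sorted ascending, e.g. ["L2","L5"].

idom tree: L1←L0 L2←L1 L3←L2 L4←L2 L5←L4 L6←L4 L7←L6 L8←L0
Join-block Dom:
  L2: preds {L1,L6}: {L0,L1} ∩ {L0,L1,L2,L4,L6} = {L0,L1}; idom=L1
  L8: preds {L0,L2,L5,L7}: {L0} ∩ {L0,L1,L2} ∩ {L0,L1,L2,L4,L5} ∩ {L0,L1,L2,L4,L6,L7} = {L0}; idom=L0

DF derivation:
  L2←L1: walk · to L1
  L2←L6: walk L6→L4→L2 to L1
  L8←L0: walk · to L0
  L8←L2: walk L2→L1 to L0
  L8←L5: walk L5→L4→L2→L1 to L0
  L8←L7: walk L7→L6→L4→L2→L1 to L0
  DF(L0)=∅
  DF(L1)={L8}
  DF(L2)={L2,L8}
  DF(L3)=∅
  DF(L4)={L2,L8}
  DF(L5)={L8}
  DF(L6)={L2,L8}
  DF(L7)={L8}
  DF(L8)=∅

DF(L2) = ["L2", "L8"]

Answer: ["L2", "L8"]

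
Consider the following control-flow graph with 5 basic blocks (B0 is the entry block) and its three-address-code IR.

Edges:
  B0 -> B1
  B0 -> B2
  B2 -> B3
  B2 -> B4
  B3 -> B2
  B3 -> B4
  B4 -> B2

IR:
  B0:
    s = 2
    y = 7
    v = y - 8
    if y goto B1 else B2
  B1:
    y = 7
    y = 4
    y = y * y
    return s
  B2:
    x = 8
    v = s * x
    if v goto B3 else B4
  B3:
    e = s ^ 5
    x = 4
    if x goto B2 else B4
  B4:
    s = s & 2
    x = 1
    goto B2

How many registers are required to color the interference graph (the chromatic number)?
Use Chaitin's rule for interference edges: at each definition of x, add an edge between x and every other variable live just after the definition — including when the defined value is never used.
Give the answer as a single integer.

Answer: 3

Working:
def/use:
  B0 def {s,v,y} use ∅
  B1 def {y} use {s}
  B2 def {v,x} use {s}
  B3 def {e,x} use {s}
  B4 def {s,x} use {s}

Liveness:
  B0: in=∅ out={s}
  B1: in={s} out=∅
  B2: in={s} out={s}
  B3: in={s} out={s}
  B4: in={s} out={s}

Interference:
  e: {s}
  s: {e,v,x,y}
  v: {s,y}
  x: {s}
  y: {s,v}

Chromatic number:
  {s,v,y} pairwise interfere (3-clique) ⇒ χ ≥ 3
  assign e→c1 s→c0 v→c1 x→c1 y→c2 — no edge inside a register ⇒ χ ≤ 3
  χ = 3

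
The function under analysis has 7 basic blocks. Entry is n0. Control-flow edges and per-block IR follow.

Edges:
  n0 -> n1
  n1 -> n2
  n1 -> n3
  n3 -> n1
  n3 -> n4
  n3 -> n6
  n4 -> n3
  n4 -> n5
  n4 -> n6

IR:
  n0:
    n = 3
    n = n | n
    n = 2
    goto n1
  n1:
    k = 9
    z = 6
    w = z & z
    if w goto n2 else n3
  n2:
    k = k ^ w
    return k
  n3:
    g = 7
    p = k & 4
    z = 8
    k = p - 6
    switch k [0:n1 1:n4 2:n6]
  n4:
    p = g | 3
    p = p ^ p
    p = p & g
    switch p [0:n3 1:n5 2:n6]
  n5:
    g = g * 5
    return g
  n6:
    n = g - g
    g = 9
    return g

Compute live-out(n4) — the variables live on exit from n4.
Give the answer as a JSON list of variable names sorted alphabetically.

Answer: ["g", "k"]

Working:
Per-block:
  n0: {n} / ∅
  n1: {k,w,z} / ∅
  n2: {k} / {k,w}
  n3: {g,k,p,z} / {k}
  n4: {p} / {g}
  n5: {g} / {g}
  n6: {g,n} / {g}

Live sets:
  n0 li=∅ lo=∅
  n1 li=∅ lo={k,w}
  n2 li={k,w} lo=∅
  n3 li={k} lo={g,k}
  n4 li={g,k} lo={g,k}
  n5 li={g} lo=∅
  n6 li={g} lo=∅

live-out(n4) = ["g", "k"]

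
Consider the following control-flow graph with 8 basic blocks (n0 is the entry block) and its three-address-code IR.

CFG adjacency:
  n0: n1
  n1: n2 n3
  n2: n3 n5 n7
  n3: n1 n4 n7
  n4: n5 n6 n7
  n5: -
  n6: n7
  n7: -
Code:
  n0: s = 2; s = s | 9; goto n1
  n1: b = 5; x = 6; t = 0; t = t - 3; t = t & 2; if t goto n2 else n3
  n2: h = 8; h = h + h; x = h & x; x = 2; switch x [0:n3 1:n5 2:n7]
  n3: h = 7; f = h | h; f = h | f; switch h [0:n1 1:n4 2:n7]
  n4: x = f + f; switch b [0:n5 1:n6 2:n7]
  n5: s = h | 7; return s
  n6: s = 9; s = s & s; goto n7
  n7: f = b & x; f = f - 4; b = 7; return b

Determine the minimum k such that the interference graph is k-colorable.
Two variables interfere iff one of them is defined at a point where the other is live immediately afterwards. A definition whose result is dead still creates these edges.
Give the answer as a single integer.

Answer: 4

Derivation:
Per-block:
  n0 def {s} use ∅
  n1 def {b,t,x} use ∅
  n2 def {h,x} use {x}
  n3 def {f,h} use ∅
  n4 def {x} use {b,f}
  n5 def {s} use {h}
  n6 def {s} use ∅
  n7 def {b,f} use {b,x}

Liveness:
  n0: in=∅ out=∅
  n1: in=∅ out={b,x}
  n2: in={b,x} out={b,h,x}
  n3: in={b,x} out={b,f,h,x}
  n4: in={b,f,h} out={b,h,x}
  n5: in={h} out=∅
  n6: in={b,x} out={b,x}
  n7: in={b,x} out=∅

Interfere edges:
  b↔{f,h,s,t,x}
  f↔{b,h,x}
  h↔{b,f,x}
  s↔{b,x}
  t↔{b,x}
  x↔{b,f,h,s,t}

Colouring:
  {b,f,h,x} pairwise interfere (4-clique) ⇒ χ ≥ 4
  assign b→r0 f→r2 h→r3 s→r2 t→r2 x→r1 — no edge inside a register ⇒ χ ≤ 4
  χ = 4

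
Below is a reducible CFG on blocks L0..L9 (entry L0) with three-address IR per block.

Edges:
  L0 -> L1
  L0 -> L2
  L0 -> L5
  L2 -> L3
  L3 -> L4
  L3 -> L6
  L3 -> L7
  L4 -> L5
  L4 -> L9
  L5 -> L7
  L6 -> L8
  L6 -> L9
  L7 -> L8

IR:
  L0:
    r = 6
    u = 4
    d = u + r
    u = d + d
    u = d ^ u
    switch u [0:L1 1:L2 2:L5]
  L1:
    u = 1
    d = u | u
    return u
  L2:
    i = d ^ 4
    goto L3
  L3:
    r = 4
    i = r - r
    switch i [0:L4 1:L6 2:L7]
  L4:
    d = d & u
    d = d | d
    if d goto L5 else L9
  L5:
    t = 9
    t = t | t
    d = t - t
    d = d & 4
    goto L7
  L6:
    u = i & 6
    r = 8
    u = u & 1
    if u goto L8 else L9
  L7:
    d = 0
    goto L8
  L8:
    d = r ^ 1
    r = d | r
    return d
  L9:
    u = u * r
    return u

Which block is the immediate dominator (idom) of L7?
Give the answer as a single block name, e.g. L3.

Answer: L0

Analysis:
idom tree: L1←L0 L2←L0 L3←L2 L4←L3 L5←L0 L6←L3 L7←L0 L8←L0 L9←L3
Dom at joins:
  L5: preds {L0,L4}: {L0} ∩ {L0,L2,L3,L4} = {L0}; idom=L0
  L7: preds {L3,L5}: {L0,L2,L3} ∩ {L0,L5} = {L0}; idom=L0
  L8: preds {L6,L7}: {L0,L2,L3,L6} ∩ {L0,L7} = {L0}; idom=L0
  L9: preds {L4,L6}: {L0,L2,L3,L4} ∩ {L0,L2,L3,L6} = {L0,L2,L3}; idom=L3

idom(L7) = L0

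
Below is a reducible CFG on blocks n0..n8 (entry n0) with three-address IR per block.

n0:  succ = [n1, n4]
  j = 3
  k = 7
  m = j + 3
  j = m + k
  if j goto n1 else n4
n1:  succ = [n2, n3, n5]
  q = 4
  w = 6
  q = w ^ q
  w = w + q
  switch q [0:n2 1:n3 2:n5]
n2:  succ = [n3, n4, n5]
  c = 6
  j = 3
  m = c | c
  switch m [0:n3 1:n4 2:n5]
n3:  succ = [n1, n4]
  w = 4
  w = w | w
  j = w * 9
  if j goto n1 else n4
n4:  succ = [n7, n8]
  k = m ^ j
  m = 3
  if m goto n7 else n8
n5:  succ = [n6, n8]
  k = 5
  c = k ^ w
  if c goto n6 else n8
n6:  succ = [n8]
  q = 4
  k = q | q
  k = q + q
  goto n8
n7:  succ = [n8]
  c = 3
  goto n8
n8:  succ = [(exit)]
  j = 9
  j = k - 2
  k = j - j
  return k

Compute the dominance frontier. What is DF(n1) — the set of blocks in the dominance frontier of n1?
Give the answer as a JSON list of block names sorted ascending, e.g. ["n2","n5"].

idom tree: n1←n0 n2←n1 n3←n1 n4←n0 n5←n1 n6←n5 n7←n4 n8←n0
Join-block Dom:
  n1: preds {n0,n3}: {n0} ∩ {n0,n1,n3} = {n0}; idom=n0
  n3: preds {n1,n2}: {n0,n1} ∩ {n0,n1,n2} = {n0,n1}; idom=n1
  n4: preds {n0,n2,n3}: {n0} ∩ {n0,n1,n2} ∩ {n0,n1,n3} = {n0}; idom=n0
  n5: preds {n1,n2}: {n0,n1} ∩ {n0,n1,n2} = {n0,n1}; idom=n1
  n8: preds {n4,n5,n6,n7}: {n0,n4} ∩ {n0,n1,n5} ∩ {n0,n1,n5,n6} ∩ {n0,n4,n7} = {n0}; idom=n0

DF derivation:
  n1←n0: walk · to n0
  n1←n3: walk n3→n1 to n0
  n3←n1: walk · to n1
  n3←n2: walk n2 to n1
  n4←n0: walk · to n0
  n4←n2: walk n2→n1 to n0
  n4←n3: walk n3→n1 to n0
  n5←n1: walk · to n1
  n5←n2: walk n2 to n1
  n8←n4: walk n4 to n0
  n8←n5: walk n5→n1 to n0
  n8←n6: walk n6→n5→n1 to n0
  n8←n7: walk n7→n4 to n0
  n0: DF=∅
  n1: DF={n1,n4,n8}
  n2: DF={n3,n4,n5}
  n3: DF={n1,n4}
  n4: DF={n8}
  n5: DF={n8}
  n6: DF={n8}
  n7: DF={n8}
  n8: DF=∅

DF(n1) = ["n1", "n4", "n8"]

Answer: ["n1", "n4", "n8"]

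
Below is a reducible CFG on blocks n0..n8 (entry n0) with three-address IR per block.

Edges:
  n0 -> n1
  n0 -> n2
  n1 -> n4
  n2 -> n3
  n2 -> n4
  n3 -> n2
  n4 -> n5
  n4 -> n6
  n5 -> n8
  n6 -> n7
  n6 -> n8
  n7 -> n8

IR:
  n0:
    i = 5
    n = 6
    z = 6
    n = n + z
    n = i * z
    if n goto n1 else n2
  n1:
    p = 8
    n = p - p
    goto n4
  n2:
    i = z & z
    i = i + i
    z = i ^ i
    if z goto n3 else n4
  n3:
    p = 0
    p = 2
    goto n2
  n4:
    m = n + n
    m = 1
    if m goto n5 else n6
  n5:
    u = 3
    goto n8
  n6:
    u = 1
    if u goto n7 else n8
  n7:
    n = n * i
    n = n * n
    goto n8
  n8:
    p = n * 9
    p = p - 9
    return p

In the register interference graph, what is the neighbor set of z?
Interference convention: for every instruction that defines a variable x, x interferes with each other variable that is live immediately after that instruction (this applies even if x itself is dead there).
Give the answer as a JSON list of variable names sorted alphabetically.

Answer: ["i", "n", "p"]

Analysis:
def/use:
  n0 def {i,n,z} use ∅
  n1 def {n,p} use ∅
  n2 def {i,z} use {z}
  n3 def {p} use ∅
  n4 def {m} use {n}
  n5 def {u} use ∅
  n6 def {u} use ∅
  n7 def {n} use {i,n}
  n8 def {p} use {n}

Live sets:
  n0: in=∅ out={i,n,z}
  n1: in={i} out={i,n}
  n2: in={n,z} out={i,n,z}
  n3: in={n,z} out={n,z}
  n4: in={i,n} out={i,n}
  n5: in={n} out={n}
  n6: in={i,n} out={i,n}
  n7: in={i,n} out={n}
  n8: in={n} out=∅

Interfere edges:
  i↔{m,n,p,u,z}
  m↔{i,n}
  n↔{i,m,p,u,z}
  p↔{i,n,z}
  u↔{i,n}
  z↔{i,n,p}

N(z) = ["i", "n", "p"]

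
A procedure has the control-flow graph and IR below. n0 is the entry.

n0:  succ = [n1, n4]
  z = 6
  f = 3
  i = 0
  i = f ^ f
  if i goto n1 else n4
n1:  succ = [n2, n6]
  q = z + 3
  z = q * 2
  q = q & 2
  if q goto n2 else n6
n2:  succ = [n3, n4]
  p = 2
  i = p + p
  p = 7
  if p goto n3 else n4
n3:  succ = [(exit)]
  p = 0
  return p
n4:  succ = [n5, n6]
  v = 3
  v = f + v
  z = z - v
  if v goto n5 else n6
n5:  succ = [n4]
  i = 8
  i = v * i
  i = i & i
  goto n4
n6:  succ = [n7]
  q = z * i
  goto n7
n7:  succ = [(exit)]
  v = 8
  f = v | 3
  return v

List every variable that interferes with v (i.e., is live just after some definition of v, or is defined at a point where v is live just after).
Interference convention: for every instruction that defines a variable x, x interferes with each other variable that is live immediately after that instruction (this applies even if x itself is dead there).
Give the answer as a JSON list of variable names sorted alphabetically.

Answer: ["f", "i", "z"]

Derivation:
Per-block:
  n0: {f,i,z} / ∅
  n1: {q,z} / {z}
  n2: {i,p} / ∅
  n3: {p} / ∅
  n4: {v,z} / {f,z}
  n5: {i} / {v}
  n6: {q} / {i,z}
  n7: {f,v} / ∅

Liveness:
  n0: in=∅ out={f,i,z}
  n1: in={f,i,z} out={f,i,z}
  n2: in={f,z} out={f,i,z}
  n3: in=∅ out=∅
  n4: in={f,i,z} out={f,i,v,z}
  n5: in={f,v,z} out={f,i,z}
  n6: in={i,z} out=∅
  n7: in=∅ out=∅

Conflict graph:
  f — {i,p,q,v,z}
  i — {f,p,q,v,z}
  p — {f,i,z}
  q — {f,i,z}
  v — {f,i,z}
  z — {f,i,p,q,v}

N(v) = ["f", "i", "z"]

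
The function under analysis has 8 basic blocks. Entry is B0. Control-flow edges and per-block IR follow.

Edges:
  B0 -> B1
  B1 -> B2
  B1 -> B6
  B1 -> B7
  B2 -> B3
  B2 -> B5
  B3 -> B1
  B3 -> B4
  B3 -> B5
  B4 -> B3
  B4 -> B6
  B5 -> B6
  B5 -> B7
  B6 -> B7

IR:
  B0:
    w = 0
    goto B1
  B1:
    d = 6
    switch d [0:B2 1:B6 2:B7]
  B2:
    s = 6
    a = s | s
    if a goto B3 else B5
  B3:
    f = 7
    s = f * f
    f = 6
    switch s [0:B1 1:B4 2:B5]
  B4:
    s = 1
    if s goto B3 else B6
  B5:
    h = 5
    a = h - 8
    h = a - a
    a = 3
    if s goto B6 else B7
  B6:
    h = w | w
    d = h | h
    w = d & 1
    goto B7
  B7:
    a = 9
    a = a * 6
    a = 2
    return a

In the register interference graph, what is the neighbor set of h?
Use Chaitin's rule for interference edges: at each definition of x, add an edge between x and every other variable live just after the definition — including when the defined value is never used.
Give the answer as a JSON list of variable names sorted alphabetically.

Block summaries:
  B0: {w} / ∅
  B1: {d} / ∅
  B2: {a,s} / ∅
  B3: {f,s} / ∅
  B4: {s} / ∅
  B5: {a,h} / {s}
  B6: {d,h,w} / {w}
  B7: {a} / ∅

Backward fixpoint:
  live B0: ∅→{w}
  live B1: {w}→{w}
  live B2: {w}→{s,w}
  live B3: {w}→{s,w}
  live B4: {w}→{w}
  live B5: {s,w}→{w}
  live B6: {w}→∅
  live B7: ∅→∅

Conflict graph:
  a — {s,w}
  d — {w}
  f — {s,w}
  h — {s,w}
  s — {a,f,h,w}
  w — {a,d,f,h,s}

N(h) = ["s", "w"]

Answer: ["s", "w"]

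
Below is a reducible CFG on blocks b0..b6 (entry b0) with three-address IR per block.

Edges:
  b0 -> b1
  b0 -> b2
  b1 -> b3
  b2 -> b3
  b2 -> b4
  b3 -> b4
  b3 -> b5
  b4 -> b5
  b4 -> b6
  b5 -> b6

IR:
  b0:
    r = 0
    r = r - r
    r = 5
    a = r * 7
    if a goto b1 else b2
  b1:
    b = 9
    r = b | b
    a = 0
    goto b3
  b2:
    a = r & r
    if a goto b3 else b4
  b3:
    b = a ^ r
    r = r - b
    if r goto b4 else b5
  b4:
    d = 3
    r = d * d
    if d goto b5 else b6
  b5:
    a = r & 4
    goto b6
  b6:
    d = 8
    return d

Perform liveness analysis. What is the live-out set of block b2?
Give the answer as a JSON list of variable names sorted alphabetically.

Answer: ["a", "r"]

Derivation:
Block summaries:
  b0 def {a,r} use ∅
  b1 def {a,b,r} use ∅
  b2 def {a} use {r}
  b3 def {b,r} use {a,r}
  b4 def {d,r} use ∅
  b5 def {a} use {r}
  b6 def {d} use ∅

Liveness:
  live b0: ∅→{r}
  live b1: ∅→{a,r}
  live b2: {r}→{a,r}
  live b3: {a,r}→{r}
  live b4: ∅→{r}
  live b5: {r}→∅
  live b6: ∅→∅

live-out(b2) = ["a", "r"]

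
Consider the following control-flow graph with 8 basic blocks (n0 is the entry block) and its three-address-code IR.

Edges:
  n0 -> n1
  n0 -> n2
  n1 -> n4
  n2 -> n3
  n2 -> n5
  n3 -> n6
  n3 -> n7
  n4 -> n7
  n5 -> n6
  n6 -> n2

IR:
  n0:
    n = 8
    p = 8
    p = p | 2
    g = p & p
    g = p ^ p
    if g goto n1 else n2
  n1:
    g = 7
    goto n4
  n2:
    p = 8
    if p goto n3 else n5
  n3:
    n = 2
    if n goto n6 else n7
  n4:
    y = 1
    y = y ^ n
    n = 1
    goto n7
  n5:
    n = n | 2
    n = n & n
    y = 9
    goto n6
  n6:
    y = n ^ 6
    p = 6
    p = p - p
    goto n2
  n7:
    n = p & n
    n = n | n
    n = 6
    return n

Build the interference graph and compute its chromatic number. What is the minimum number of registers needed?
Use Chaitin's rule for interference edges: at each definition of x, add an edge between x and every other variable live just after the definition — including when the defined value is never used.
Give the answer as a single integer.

Answer: 3

Derivation:
def/use:
  n0: def={g,n,p} ue=∅
  n1: def={g} ue=∅
  n2: def={p} ue=∅
  n3: def={n} ue=∅
  n4: def={n,y} ue={n}
  n5: def={n,y} ue={n}
  n6: def={p,y} ue={n}
  n7: def={n} ue={n,p}

Backward fixpoint:
  live n0: ∅→{n,p}
  live n1: {n,p}→{n,p}
  live n2: {n}→{n,p}
  live n3: {p}→{n,p}
  live n4: {n,p}→{n,p}
  live n5: {n}→{n}
  live n6: {n}→{n}
  live n7: {n,p}→∅

Interfere edges:
  g↔{n,p}
  n↔{g,p,y}
  p↔{g,n,y}
  y↔{n,p}

Colouring:
  clique {g,n,p} ⇒ need ≥ 3
  3-colouring: R0={n}  R1={p}  R2={g,y}
  χ = 3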